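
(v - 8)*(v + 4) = v^2 - 4*v - 32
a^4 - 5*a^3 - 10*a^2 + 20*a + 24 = (a - 6)*(a - 2)*(a + 1)*(a + 2)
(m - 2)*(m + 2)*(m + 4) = m^3 + 4*m^2 - 4*m - 16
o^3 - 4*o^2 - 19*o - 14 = (o - 7)*(o + 1)*(o + 2)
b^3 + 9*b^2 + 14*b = b*(b + 2)*(b + 7)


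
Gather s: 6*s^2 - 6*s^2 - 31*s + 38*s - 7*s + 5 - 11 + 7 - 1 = 0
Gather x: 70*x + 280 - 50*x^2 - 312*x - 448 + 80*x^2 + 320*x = 30*x^2 + 78*x - 168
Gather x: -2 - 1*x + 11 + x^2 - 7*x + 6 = x^2 - 8*x + 15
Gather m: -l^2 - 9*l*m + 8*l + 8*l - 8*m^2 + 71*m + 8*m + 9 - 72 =-l^2 + 16*l - 8*m^2 + m*(79 - 9*l) - 63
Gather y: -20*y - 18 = -20*y - 18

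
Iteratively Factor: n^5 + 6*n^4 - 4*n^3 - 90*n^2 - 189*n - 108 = (n - 4)*(n^4 + 10*n^3 + 36*n^2 + 54*n + 27) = (n - 4)*(n + 3)*(n^3 + 7*n^2 + 15*n + 9) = (n - 4)*(n + 1)*(n + 3)*(n^2 + 6*n + 9) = (n - 4)*(n + 1)*(n + 3)^2*(n + 3)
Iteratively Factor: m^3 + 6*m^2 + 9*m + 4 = (m + 4)*(m^2 + 2*m + 1) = (m + 1)*(m + 4)*(m + 1)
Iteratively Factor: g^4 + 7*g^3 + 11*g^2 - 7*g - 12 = (g - 1)*(g^3 + 8*g^2 + 19*g + 12) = (g - 1)*(g + 3)*(g^2 + 5*g + 4) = (g - 1)*(g + 1)*(g + 3)*(g + 4)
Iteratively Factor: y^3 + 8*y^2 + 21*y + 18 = (y + 3)*(y^2 + 5*y + 6) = (y + 3)^2*(y + 2)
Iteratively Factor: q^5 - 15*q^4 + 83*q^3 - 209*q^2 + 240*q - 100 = (q - 5)*(q^4 - 10*q^3 + 33*q^2 - 44*q + 20) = (q - 5)^2*(q^3 - 5*q^2 + 8*q - 4) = (q - 5)^2*(q - 1)*(q^2 - 4*q + 4) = (q - 5)^2*(q - 2)*(q - 1)*(q - 2)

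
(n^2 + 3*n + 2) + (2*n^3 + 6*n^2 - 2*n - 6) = 2*n^3 + 7*n^2 + n - 4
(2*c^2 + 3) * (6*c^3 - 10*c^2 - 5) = 12*c^5 - 20*c^4 + 18*c^3 - 40*c^2 - 15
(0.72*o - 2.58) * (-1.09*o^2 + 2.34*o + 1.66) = -0.7848*o^3 + 4.497*o^2 - 4.842*o - 4.2828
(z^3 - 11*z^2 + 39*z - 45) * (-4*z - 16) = -4*z^4 + 28*z^3 + 20*z^2 - 444*z + 720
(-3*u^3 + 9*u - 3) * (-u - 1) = 3*u^4 + 3*u^3 - 9*u^2 - 6*u + 3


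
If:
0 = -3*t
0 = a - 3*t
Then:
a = 0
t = 0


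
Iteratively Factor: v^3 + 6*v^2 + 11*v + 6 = (v + 1)*(v^2 + 5*v + 6) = (v + 1)*(v + 2)*(v + 3)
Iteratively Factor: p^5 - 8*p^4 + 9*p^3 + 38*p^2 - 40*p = (p - 5)*(p^4 - 3*p^3 - 6*p^2 + 8*p) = (p - 5)*(p - 1)*(p^3 - 2*p^2 - 8*p) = (p - 5)*(p - 1)*(p + 2)*(p^2 - 4*p) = (p - 5)*(p - 4)*(p - 1)*(p + 2)*(p)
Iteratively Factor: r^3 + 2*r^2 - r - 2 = (r + 2)*(r^2 - 1) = (r + 1)*(r + 2)*(r - 1)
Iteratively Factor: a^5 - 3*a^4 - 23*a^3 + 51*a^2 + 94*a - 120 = (a - 1)*(a^4 - 2*a^3 - 25*a^2 + 26*a + 120) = (a - 3)*(a - 1)*(a^3 + a^2 - 22*a - 40) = (a - 3)*(a - 1)*(a + 4)*(a^2 - 3*a - 10) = (a - 3)*(a - 1)*(a + 2)*(a + 4)*(a - 5)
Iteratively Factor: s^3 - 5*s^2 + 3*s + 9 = (s + 1)*(s^2 - 6*s + 9) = (s - 3)*(s + 1)*(s - 3)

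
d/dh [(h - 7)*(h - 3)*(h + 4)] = 3*h^2 - 12*h - 19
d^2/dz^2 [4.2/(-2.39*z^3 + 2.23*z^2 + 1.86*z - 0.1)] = ((60.228*z - 18.732)*(2.39*z^3 - 2.23*z^2 - 1.86*z + 0.1) - 4.2*(-14.34*z^2 + 8.92*z + 3.72)*(-7.17*z^2 + 4.46*z + 1.86))/(2.39*z^3 - 2.23*z^2 - 1.86*z + 0.1)^3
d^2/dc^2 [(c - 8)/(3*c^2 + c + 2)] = 2*((23 - 9*c)*(3*c^2 + c + 2) + (c - 8)*(6*c + 1)^2)/(3*c^2 + c + 2)^3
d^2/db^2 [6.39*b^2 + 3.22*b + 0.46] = 12.7800000000000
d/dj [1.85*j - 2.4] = 1.85000000000000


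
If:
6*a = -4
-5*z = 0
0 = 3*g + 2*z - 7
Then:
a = -2/3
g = 7/3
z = 0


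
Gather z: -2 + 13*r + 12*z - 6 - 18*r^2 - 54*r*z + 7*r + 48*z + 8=-18*r^2 + 20*r + z*(60 - 54*r)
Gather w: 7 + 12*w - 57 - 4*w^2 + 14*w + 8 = -4*w^2 + 26*w - 42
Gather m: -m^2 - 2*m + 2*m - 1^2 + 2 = 1 - m^2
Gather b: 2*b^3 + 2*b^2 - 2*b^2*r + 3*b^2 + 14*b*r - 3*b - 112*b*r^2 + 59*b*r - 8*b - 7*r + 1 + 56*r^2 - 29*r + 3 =2*b^3 + b^2*(5 - 2*r) + b*(-112*r^2 + 73*r - 11) + 56*r^2 - 36*r + 4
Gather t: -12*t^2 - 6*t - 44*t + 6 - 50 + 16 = -12*t^2 - 50*t - 28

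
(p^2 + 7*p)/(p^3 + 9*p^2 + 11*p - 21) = p/(p^2 + 2*p - 3)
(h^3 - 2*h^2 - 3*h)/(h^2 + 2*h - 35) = h*(h^2 - 2*h - 3)/(h^2 + 2*h - 35)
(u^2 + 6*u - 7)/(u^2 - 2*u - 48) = (-u^2 - 6*u + 7)/(-u^2 + 2*u + 48)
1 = 1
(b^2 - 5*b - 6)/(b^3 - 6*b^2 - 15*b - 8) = (b - 6)/(b^2 - 7*b - 8)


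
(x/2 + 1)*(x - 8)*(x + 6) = x^3/2 - 26*x - 48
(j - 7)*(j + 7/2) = j^2 - 7*j/2 - 49/2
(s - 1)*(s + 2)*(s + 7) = s^3 + 8*s^2 + 5*s - 14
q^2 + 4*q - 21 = (q - 3)*(q + 7)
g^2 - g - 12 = (g - 4)*(g + 3)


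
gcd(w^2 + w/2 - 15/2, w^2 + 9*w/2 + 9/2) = w + 3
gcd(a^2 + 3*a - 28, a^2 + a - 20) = a - 4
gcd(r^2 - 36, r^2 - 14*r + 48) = r - 6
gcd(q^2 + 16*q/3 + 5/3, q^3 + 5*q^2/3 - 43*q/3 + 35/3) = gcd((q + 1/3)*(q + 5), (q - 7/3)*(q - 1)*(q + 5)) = q + 5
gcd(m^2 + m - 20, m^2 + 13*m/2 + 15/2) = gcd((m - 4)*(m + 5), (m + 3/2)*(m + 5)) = m + 5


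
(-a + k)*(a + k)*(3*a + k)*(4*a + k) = -12*a^4 - 7*a^3*k + 11*a^2*k^2 + 7*a*k^3 + k^4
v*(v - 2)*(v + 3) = v^3 + v^2 - 6*v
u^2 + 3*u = u*(u + 3)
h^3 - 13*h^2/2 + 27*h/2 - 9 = (h - 3)*(h - 2)*(h - 3/2)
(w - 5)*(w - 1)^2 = w^3 - 7*w^2 + 11*w - 5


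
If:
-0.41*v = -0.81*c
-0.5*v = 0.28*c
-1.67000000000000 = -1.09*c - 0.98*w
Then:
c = 0.00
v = 0.00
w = 1.70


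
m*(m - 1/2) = m^2 - m/2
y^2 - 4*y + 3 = (y - 3)*(y - 1)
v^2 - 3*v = v*(v - 3)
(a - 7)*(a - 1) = a^2 - 8*a + 7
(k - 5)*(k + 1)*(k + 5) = k^3 + k^2 - 25*k - 25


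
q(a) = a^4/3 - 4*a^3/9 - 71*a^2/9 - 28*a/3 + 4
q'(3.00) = -32.67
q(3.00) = -80.00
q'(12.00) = 1913.33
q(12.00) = 4900.00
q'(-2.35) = 3.08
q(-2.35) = -1.70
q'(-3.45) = -25.52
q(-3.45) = 7.78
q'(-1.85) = 6.85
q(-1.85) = 0.99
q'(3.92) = -11.36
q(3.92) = -101.87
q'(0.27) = -13.66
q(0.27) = 0.90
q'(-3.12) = -13.58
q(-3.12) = 1.41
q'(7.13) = 293.68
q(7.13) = 236.77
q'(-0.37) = -3.75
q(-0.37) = 6.40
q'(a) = 4*a^3/3 - 4*a^2/3 - 142*a/9 - 28/3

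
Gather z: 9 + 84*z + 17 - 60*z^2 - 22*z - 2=-60*z^2 + 62*z + 24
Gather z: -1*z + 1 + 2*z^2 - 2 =2*z^2 - z - 1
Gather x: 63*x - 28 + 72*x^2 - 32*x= 72*x^2 + 31*x - 28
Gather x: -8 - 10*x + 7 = -10*x - 1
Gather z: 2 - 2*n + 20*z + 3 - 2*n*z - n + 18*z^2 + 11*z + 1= -3*n + 18*z^2 + z*(31 - 2*n) + 6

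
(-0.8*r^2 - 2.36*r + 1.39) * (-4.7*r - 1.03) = 3.76*r^3 + 11.916*r^2 - 4.1022*r - 1.4317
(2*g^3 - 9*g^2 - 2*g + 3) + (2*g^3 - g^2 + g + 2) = 4*g^3 - 10*g^2 - g + 5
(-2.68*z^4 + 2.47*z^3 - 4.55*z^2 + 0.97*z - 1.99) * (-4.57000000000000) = 12.2476*z^4 - 11.2879*z^3 + 20.7935*z^2 - 4.4329*z + 9.0943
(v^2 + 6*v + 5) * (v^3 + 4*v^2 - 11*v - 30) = v^5 + 10*v^4 + 18*v^3 - 76*v^2 - 235*v - 150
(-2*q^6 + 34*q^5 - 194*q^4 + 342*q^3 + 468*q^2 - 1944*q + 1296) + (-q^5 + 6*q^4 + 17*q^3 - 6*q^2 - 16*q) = -2*q^6 + 33*q^5 - 188*q^4 + 359*q^3 + 462*q^2 - 1960*q + 1296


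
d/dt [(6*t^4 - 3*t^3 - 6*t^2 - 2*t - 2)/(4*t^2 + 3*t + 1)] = (48*t^5 + 42*t^4 + 6*t^3 - 19*t^2 + 4*t + 4)/(16*t^4 + 24*t^3 + 17*t^2 + 6*t + 1)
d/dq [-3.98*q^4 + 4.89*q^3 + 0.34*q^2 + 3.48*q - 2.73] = -15.92*q^3 + 14.67*q^2 + 0.68*q + 3.48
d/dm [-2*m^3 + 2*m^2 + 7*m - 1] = -6*m^2 + 4*m + 7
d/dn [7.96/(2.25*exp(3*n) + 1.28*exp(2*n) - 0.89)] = (-53.73*exp(n) - 20.3776)*exp(2*n)/(2.25*exp(3*n) + 1.28*exp(2*n) - 0.89)^2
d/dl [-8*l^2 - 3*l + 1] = -16*l - 3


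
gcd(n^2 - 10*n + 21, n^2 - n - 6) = n - 3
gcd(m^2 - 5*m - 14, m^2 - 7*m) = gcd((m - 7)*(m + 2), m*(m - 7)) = m - 7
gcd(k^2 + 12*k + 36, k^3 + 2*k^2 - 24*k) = k + 6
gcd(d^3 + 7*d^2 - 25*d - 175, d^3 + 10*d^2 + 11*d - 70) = d^2 + 12*d + 35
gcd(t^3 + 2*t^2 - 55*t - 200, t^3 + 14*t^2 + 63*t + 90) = t + 5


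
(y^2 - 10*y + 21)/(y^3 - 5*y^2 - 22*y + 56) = (y - 3)/(y^2 + 2*y - 8)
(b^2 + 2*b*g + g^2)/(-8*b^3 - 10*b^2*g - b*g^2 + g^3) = (-b - g)/(8*b^2 + 2*b*g - g^2)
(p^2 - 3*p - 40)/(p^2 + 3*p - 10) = (p - 8)/(p - 2)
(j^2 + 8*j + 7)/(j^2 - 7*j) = (j^2 + 8*j + 7)/(j*(j - 7))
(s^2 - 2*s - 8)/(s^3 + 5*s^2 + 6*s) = (s - 4)/(s*(s + 3))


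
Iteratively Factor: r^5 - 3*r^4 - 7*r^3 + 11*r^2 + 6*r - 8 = (r - 4)*(r^4 + r^3 - 3*r^2 - r + 2) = (r - 4)*(r - 1)*(r^3 + 2*r^2 - r - 2) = (r - 4)*(r - 1)^2*(r^2 + 3*r + 2) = (r - 4)*(r - 1)^2*(r + 2)*(r + 1)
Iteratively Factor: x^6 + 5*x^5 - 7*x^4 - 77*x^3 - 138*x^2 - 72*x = (x)*(x^5 + 5*x^4 - 7*x^3 - 77*x^2 - 138*x - 72) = x*(x + 1)*(x^4 + 4*x^3 - 11*x^2 - 66*x - 72) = x*(x + 1)*(x + 2)*(x^3 + 2*x^2 - 15*x - 36) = x*(x + 1)*(x + 2)*(x + 3)*(x^2 - x - 12) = x*(x - 4)*(x + 1)*(x + 2)*(x + 3)*(x + 3)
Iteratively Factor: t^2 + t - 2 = (t + 2)*(t - 1)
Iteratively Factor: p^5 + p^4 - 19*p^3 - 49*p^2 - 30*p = (p + 1)*(p^4 - 19*p^2 - 30*p) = (p + 1)*(p + 2)*(p^3 - 2*p^2 - 15*p) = (p - 5)*(p + 1)*(p + 2)*(p^2 + 3*p) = p*(p - 5)*(p + 1)*(p + 2)*(p + 3)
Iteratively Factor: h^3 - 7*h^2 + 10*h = (h)*(h^2 - 7*h + 10) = h*(h - 5)*(h - 2)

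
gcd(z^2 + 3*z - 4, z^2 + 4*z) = z + 4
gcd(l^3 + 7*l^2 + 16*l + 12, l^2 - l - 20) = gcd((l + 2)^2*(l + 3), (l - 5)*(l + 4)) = 1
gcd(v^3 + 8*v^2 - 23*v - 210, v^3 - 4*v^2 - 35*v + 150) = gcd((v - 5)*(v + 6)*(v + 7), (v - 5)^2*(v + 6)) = v^2 + v - 30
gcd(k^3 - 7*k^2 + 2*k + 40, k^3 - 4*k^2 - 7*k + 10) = k^2 - 3*k - 10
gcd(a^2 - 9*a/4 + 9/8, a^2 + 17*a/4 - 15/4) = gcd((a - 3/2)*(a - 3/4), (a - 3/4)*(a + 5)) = a - 3/4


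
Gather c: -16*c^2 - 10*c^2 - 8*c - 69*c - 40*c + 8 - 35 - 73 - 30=-26*c^2 - 117*c - 130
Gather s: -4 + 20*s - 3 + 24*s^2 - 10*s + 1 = 24*s^2 + 10*s - 6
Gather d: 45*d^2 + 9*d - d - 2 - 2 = 45*d^2 + 8*d - 4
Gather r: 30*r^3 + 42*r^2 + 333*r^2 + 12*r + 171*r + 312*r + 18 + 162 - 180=30*r^3 + 375*r^2 + 495*r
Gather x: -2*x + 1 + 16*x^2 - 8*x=16*x^2 - 10*x + 1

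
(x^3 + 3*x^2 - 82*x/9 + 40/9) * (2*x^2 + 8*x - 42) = 2*x^5 + 14*x^4 - 326*x^3/9 - 190*x^2 + 3764*x/9 - 560/3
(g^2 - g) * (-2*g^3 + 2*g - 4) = -2*g^5 + 2*g^4 + 2*g^3 - 6*g^2 + 4*g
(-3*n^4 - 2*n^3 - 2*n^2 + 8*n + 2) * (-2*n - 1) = 6*n^5 + 7*n^4 + 6*n^3 - 14*n^2 - 12*n - 2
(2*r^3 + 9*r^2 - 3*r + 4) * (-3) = -6*r^3 - 27*r^2 + 9*r - 12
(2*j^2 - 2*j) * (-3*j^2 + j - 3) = -6*j^4 + 8*j^3 - 8*j^2 + 6*j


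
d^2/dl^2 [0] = 0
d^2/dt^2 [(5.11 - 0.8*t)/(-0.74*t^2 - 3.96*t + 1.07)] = ((1.2268 - 3.552*t)*(0.74*t^2 + 3.96*t - 1.07) + (0.8*t - 5.11)*(1.48*t + 3.96)*(2.96*t + 7.92))/(0.74*t^2 + 3.96*t - 1.07)^3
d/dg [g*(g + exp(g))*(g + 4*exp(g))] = 5*g^2*exp(g) + 3*g^2 + 8*g*exp(2*g) + 10*g*exp(g) + 4*exp(2*g)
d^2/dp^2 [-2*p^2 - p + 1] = -4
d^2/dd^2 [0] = 0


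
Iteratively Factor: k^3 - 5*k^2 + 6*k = (k)*(k^2 - 5*k + 6) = k*(k - 2)*(k - 3)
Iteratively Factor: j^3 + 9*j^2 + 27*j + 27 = (j + 3)*(j^2 + 6*j + 9) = (j + 3)^2*(j + 3)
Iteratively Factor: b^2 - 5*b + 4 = (b - 4)*(b - 1)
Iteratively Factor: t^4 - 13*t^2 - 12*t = (t - 4)*(t^3 + 4*t^2 + 3*t) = t*(t - 4)*(t^2 + 4*t + 3) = t*(t - 4)*(t + 1)*(t + 3)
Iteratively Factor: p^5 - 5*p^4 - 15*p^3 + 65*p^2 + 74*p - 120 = (p + 2)*(p^4 - 7*p^3 - p^2 + 67*p - 60) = (p + 2)*(p + 3)*(p^3 - 10*p^2 + 29*p - 20) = (p - 4)*(p + 2)*(p + 3)*(p^2 - 6*p + 5) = (p - 4)*(p - 1)*(p + 2)*(p + 3)*(p - 5)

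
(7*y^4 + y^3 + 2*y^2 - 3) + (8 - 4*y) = 7*y^4 + y^3 + 2*y^2 - 4*y + 5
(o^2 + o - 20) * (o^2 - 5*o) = o^4 - 4*o^3 - 25*o^2 + 100*o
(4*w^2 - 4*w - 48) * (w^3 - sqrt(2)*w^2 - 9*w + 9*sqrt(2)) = 4*w^5 - 4*sqrt(2)*w^4 - 4*w^4 - 84*w^3 + 4*sqrt(2)*w^3 + 36*w^2 + 84*sqrt(2)*w^2 - 36*sqrt(2)*w + 432*w - 432*sqrt(2)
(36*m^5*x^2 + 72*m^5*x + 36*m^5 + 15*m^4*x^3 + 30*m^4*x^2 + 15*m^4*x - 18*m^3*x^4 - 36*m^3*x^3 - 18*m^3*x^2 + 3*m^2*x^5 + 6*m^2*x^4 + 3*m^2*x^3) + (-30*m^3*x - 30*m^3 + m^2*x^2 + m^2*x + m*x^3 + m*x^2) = 36*m^5*x^2 + 72*m^5*x + 36*m^5 + 15*m^4*x^3 + 30*m^4*x^2 + 15*m^4*x - 18*m^3*x^4 - 36*m^3*x^3 - 18*m^3*x^2 - 30*m^3*x - 30*m^3 + 3*m^2*x^5 + 6*m^2*x^4 + 3*m^2*x^3 + m^2*x^2 + m^2*x + m*x^3 + m*x^2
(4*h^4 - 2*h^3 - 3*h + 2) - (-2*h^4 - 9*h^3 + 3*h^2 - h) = 6*h^4 + 7*h^3 - 3*h^2 - 2*h + 2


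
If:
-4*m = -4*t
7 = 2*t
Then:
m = 7/2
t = 7/2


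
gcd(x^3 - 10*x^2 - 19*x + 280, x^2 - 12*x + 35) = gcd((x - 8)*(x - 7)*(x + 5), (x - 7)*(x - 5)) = x - 7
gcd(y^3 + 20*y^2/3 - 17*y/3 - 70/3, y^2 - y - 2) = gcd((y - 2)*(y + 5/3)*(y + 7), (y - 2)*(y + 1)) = y - 2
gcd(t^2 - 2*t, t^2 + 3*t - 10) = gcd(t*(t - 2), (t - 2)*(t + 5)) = t - 2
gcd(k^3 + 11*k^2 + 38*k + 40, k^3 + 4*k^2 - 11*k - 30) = k^2 + 7*k + 10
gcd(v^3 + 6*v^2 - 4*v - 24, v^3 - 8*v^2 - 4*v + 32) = v^2 - 4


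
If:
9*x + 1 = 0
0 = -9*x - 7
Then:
No Solution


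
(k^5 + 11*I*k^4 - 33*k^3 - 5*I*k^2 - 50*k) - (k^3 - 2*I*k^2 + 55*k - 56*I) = k^5 + 11*I*k^4 - 34*k^3 - 3*I*k^2 - 105*k + 56*I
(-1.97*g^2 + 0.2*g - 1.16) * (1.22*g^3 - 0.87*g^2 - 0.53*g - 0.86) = -2.4034*g^5 + 1.9579*g^4 - 0.5451*g^3 + 2.5974*g^2 + 0.4428*g + 0.9976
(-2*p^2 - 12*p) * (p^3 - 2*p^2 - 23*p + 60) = -2*p^5 - 8*p^4 + 70*p^3 + 156*p^2 - 720*p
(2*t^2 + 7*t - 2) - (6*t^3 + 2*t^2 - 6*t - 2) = -6*t^3 + 13*t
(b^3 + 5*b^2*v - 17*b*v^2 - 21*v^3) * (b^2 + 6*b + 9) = b^5 + 5*b^4*v + 6*b^4 - 17*b^3*v^2 + 30*b^3*v + 9*b^3 - 21*b^2*v^3 - 102*b^2*v^2 + 45*b^2*v - 126*b*v^3 - 153*b*v^2 - 189*v^3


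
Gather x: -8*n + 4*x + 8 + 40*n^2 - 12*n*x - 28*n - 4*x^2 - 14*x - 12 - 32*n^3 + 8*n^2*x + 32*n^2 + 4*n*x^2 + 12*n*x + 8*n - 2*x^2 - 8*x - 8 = -32*n^3 + 72*n^2 - 28*n + x^2*(4*n - 6) + x*(8*n^2 - 18) - 12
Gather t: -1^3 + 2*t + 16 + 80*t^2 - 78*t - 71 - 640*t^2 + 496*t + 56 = -560*t^2 + 420*t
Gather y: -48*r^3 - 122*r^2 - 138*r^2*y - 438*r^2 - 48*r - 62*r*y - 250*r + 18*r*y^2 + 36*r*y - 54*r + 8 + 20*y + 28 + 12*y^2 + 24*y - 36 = -48*r^3 - 560*r^2 - 352*r + y^2*(18*r + 12) + y*(-138*r^2 - 26*r + 44)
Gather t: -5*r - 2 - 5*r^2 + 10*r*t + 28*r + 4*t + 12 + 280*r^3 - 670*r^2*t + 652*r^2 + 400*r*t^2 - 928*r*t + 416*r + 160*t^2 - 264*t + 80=280*r^3 + 647*r^2 + 439*r + t^2*(400*r + 160) + t*(-670*r^2 - 918*r - 260) + 90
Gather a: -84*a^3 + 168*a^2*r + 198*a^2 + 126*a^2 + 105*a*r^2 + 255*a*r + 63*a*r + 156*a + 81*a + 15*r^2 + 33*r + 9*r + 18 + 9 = -84*a^3 + a^2*(168*r + 324) + a*(105*r^2 + 318*r + 237) + 15*r^2 + 42*r + 27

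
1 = 1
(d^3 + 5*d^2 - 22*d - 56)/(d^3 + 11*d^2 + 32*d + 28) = (d - 4)/(d + 2)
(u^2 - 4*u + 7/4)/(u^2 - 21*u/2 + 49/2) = (u - 1/2)/(u - 7)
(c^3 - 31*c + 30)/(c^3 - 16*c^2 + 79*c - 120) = (c^2 + 5*c - 6)/(c^2 - 11*c + 24)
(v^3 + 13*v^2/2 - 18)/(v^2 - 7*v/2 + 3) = (v^2 + 8*v + 12)/(v - 2)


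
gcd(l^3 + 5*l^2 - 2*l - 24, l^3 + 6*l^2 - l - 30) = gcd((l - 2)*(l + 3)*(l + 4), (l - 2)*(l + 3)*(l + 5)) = l^2 + l - 6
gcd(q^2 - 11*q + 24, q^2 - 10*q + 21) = q - 3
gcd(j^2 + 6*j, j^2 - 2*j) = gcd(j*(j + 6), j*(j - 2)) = j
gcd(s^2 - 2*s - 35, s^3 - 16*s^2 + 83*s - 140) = s - 7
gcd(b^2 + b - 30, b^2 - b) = 1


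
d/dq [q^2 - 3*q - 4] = 2*q - 3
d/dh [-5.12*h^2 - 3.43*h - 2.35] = -10.24*h - 3.43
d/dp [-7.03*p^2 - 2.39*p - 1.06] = -14.06*p - 2.39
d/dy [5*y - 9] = 5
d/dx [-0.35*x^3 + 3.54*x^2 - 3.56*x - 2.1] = -1.05*x^2 + 7.08*x - 3.56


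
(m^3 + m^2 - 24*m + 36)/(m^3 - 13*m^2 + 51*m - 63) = (m^2 + 4*m - 12)/(m^2 - 10*m + 21)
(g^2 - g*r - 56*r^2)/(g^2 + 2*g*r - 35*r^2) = (-g + 8*r)/(-g + 5*r)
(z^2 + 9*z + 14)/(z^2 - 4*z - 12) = (z + 7)/(z - 6)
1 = 1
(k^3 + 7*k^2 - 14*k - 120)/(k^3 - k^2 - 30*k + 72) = (k + 5)/(k - 3)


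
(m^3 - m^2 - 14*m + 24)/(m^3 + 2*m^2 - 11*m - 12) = (m - 2)/(m + 1)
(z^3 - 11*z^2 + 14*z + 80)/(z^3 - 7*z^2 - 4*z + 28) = (z^2 - 13*z + 40)/(z^2 - 9*z + 14)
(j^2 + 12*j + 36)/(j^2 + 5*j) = (j^2 + 12*j + 36)/(j*(j + 5))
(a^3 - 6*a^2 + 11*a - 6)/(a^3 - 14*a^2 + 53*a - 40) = (a^2 - 5*a + 6)/(a^2 - 13*a + 40)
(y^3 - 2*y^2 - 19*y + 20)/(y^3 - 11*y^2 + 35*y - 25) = (y + 4)/(y - 5)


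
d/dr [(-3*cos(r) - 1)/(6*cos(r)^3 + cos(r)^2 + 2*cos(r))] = -(29*cos(r) + 21*cos(2*r)/2 + 9*cos(3*r) + 25/2)*sin(r)/((-6*sin(r)^2 + cos(r) + 8)^2*cos(r)^2)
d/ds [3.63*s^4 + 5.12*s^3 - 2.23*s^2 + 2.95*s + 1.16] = 14.52*s^3 + 15.36*s^2 - 4.46*s + 2.95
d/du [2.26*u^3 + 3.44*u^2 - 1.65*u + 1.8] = 6.78*u^2 + 6.88*u - 1.65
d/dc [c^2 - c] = 2*c - 1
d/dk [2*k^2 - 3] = 4*k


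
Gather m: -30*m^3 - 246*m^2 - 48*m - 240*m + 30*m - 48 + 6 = -30*m^3 - 246*m^2 - 258*m - 42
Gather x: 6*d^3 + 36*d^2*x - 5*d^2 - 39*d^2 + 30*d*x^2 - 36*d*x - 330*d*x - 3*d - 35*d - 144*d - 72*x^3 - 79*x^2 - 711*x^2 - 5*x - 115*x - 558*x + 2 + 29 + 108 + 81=6*d^3 - 44*d^2 - 182*d - 72*x^3 + x^2*(30*d - 790) + x*(36*d^2 - 366*d - 678) + 220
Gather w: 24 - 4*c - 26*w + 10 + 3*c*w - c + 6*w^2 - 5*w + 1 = -5*c + 6*w^2 + w*(3*c - 31) + 35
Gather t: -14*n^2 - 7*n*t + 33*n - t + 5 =-14*n^2 + 33*n + t*(-7*n - 1) + 5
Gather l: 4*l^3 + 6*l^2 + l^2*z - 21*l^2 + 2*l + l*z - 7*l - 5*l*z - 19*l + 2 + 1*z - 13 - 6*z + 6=4*l^3 + l^2*(z - 15) + l*(-4*z - 24) - 5*z - 5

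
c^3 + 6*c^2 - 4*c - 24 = (c - 2)*(c + 2)*(c + 6)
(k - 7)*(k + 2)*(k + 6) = k^3 + k^2 - 44*k - 84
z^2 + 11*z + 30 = (z + 5)*(z + 6)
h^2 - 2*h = h*(h - 2)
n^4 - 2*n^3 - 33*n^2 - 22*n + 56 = (n - 7)*(n - 1)*(n + 2)*(n + 4)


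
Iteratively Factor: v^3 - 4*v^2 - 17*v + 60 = (v - 5)*(v^2 + v - 12) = (v - 5)*(v + 4)*(v - 3)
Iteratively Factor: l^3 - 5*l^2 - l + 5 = (l + 1)*(l^2 - 6*l + 5) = (l - 1)*(l + 1)*(l - 5)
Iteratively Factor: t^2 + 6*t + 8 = (t + 2)*(t + 4)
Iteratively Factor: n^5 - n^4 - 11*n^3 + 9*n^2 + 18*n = (n - 3)*(n^4 + 2*n^3 - 5*n^2 - 6*n) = (n - 3)*(n + 1)*(n^3 + n^2 - 6*n) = n*(n - 3)*(n + 1)*(n^2 + n - 6) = n*(n - 3)*(n - 2)*(n + 1)*(n + 3)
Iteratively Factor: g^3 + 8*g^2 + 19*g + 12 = (g + 1)*(g^2 + 7*g + 12) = (g + 1)*(g + 3)*(g + 4)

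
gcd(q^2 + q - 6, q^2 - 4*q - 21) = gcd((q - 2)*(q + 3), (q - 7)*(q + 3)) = q + 3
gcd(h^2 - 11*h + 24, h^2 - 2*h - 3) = h - 3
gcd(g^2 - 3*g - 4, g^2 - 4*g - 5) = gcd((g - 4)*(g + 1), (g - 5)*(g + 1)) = g + 1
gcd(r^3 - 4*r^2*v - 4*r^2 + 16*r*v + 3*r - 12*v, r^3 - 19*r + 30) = r - 3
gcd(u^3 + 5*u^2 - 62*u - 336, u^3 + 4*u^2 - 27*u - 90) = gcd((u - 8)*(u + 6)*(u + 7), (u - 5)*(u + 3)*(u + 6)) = u + 6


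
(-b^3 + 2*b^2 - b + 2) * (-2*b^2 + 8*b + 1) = 2*b^5 - 12*b^4 + 17*b^3 - 10*b^2 + 15*b + 2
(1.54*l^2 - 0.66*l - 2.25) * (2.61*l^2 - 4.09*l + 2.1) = 4.0194*l^4 - 8.0212*l^3 + 0.0609000000000011*l^2 + 7.8165*l - 4.725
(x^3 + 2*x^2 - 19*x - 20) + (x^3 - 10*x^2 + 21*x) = 2*x^3 - 8*x^2 + 2*x - 20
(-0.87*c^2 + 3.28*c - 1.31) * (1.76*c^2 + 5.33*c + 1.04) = -1.5312*c^4 + 1.1357*c^3 + 14.272*c^2 - 3.5711*c - 1.3624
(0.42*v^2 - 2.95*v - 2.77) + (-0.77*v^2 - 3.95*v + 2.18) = -0.35*v^2 - 6.9*v - 0.59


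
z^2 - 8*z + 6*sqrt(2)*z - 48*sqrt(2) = (z - 8)*(z + 6*sqrt(2))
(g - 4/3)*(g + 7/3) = g^2 + g - 28/9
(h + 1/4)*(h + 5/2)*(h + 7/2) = h^3 + 25*h^2/4 + 41*h/4 + 35/16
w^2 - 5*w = w*(w - 5)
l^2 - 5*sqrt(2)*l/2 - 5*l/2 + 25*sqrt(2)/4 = (l - 5/2)*(l - 5*sqrt(2)/2)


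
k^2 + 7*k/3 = k*(k + 7/3)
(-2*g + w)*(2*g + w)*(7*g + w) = -28*g^3 - 4*g^2*w + 7*g*w^2 + w^3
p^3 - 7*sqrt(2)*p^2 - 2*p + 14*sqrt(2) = (p - 7*sqrt(2))*(p - sqrt(2))*(p + sqrt(2))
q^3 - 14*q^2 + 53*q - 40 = (q - 8)*(q - 5)*(q - 1)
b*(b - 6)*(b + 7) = b^3 + b^2 - 42*b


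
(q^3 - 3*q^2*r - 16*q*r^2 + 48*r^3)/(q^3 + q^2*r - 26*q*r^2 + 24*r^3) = (q^2 + q*r - 12*r^2)/(q^2 + 5*q*r - 6*r^2)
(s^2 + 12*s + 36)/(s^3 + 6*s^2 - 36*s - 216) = 1/(s - 6)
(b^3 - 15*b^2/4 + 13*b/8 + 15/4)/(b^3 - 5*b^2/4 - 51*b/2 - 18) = (b^2 - 9*b/2 + 5)/(b^2 - 2*b - 24)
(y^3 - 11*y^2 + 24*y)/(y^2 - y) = (y^2 - 11*y + 24)/(y - 1)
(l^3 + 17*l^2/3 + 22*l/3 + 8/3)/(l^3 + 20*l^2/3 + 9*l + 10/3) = (l + 4)/(l + 5)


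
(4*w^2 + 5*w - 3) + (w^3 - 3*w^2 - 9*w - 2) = w^3 + w^2 - 4*w - 5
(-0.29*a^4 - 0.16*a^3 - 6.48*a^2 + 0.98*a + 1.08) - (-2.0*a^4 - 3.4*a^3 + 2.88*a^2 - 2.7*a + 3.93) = 1.71*a^4 + 3.24*a^3 - 9.36*a^2 + 3.68*a - 2.85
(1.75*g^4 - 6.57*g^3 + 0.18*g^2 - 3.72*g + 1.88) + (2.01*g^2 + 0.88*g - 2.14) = 1.75*g^4 - 6.57*g^3 + 2.19*g^2 - 2.84*g - 0.26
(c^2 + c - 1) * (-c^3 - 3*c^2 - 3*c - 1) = -c^5 - 4*c^4 - 5*c^3 - c^2 + 2*c + 1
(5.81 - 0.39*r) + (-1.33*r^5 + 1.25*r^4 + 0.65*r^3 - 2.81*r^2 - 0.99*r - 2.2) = -1.33*r^5 + 1.25*r^4 + 0.65*r^3 - 2.81*r^2 - 1.38*r + 3.61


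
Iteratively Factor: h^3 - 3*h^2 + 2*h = (h)*(h^2 - 3*h + 2) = h*(h - 2)*(h - 1)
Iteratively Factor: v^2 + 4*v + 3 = (v + 3)*(v + 1)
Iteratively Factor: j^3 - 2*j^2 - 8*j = (j + 2)*(j^2 - 4*j) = (j - 4)*(j + 2)*(j)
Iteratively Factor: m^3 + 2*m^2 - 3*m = (m - 1)*(m^2 + 3*m) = (m - 1)*(m + 3)*(m)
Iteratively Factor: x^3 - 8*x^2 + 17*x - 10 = (x - 1)*(x^2 - 7*x + 10) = (x - 2)*(x - 1)*(x - 5)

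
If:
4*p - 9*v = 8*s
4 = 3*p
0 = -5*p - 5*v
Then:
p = 4/3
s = 13/6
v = -4/3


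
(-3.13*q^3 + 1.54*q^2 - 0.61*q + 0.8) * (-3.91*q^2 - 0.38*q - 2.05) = 12.2383*q^5 - 4.832*q^4 + 8.2164*q^3 - 6.0532*q^2 + 0.9465*q - 1.64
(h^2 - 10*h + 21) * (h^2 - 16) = h^4 - 10*h^3 + 5*h^2 + 160*h - 336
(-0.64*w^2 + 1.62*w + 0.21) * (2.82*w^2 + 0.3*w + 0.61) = -1.8048*w^4 + 4.3764*w^3 + 0.6878*w^2 + 1.0512*w + 0.1281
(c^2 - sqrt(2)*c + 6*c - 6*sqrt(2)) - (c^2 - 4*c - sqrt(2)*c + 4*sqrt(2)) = 10*c - 10*sqrt(2)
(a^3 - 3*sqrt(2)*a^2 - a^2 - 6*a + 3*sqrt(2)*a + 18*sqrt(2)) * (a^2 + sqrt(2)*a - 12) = a^5 - 2*sqrt(2)*a^4 - a^4 - 24*a^3 + 2*sqrt(2)*a^3 + 18*a^2 + 48*sqrt(2)*a^2 - 36*sqrt(2)*a + 108*a - 216*sqrt(2)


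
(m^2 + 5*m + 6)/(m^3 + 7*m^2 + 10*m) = (m + 3)/(m*(m + 5))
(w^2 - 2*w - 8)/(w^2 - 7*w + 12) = (w + 2)/(w - 3)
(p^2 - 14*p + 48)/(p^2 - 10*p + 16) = (p - 6)/(p - 2)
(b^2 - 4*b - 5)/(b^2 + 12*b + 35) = (b^2 - 4*b - 5)/(b^2 + 12*b + 35)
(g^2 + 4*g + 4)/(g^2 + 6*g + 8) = (g + 2)/(g + 4)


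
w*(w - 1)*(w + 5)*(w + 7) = w^4 + 11*w^3 + 23*w^2 - 35*w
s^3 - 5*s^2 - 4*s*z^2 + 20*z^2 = (s - 5)*(s - 2*z)*(s + 2*z)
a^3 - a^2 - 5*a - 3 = (a - 3)*(a + 1)^2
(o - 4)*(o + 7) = o^2 + 3*o - 28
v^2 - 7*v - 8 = (v - 8)*(v + 1)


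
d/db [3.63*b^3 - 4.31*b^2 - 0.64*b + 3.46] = 10.89*b^2 - 8.62*b - 0.64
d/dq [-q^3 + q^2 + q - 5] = -3*q^2 + 2*q + 1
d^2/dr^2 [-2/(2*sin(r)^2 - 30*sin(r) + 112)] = (4*sin(r)^4 - 45*sin(r)^3 - 5*sin(r)^2 + 930*sin(r) - 338)/(sin(r)^2 - 15*sin(r) + 56)^3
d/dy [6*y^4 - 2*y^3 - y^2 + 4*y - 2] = 24*y^3 - 6*y^2 - 2*y + 4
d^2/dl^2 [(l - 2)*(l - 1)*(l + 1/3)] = 6*l - 16/3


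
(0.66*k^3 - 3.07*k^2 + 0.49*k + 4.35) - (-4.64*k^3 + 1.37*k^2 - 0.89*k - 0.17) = 5.3*k^3 - 4.44*k^2 + 1.38*k + 4.52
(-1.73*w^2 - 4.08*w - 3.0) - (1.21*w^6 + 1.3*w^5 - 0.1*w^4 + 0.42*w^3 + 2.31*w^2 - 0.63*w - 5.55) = -1.21*w^6 - 1.3*w^5 + 0.1*w^4 - 0.42*w^3 - 4.04*w^2 - 3.45*w + 2.55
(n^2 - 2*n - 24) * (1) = n^2 - 2*n - 24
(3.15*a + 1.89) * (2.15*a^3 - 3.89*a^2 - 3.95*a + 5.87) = 6.7725*a^4 - 8.19*a^3 - 19.7946*a^2 + 11.025*a + 11.0943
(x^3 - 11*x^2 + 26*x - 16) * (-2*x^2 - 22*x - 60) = -2*x^5 + 130*x^3 + 120*x^2 - 1208*x + 960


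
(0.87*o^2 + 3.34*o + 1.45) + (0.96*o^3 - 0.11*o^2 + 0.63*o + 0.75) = 0.96*o^3 + 0.76*o^2 + 3.97*o + 2.2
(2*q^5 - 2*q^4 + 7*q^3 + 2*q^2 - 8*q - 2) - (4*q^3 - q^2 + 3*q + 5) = 2*q^5 - 2*q^4 + 3*q^3 + 3*q^2 - 11*q - 7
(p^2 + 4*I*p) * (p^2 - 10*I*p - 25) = p^4 - 6*I*p^3 + 15*p^2 - 100*I*p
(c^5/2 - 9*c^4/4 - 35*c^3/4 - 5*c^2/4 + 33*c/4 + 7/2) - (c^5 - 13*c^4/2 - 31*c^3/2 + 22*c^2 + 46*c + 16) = -c^5/2 + 17*c^4/4 + 27*c^3/4 - 93*c^2/4 - 151*c/4 - 25/2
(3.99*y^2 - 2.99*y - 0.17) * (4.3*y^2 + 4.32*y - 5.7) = 17.157*y^4 + 4.3798*y^3 - 36.3908*y^2 + 16.3086*y + 0.969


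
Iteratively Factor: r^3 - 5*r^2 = (r - 5)*(r^2) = r*(r - 5)*(r)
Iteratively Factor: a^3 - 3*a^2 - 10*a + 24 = (a - 4)*(a^2 + a - 6) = (a - 4)*(a + 3)*(a - 2)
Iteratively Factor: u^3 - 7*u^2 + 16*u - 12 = (u - 3)*(u^2 - 4*u + 4) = (u - 3)*(u - 2)*(u - 2)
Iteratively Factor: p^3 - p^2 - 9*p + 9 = (p - 3)*(p^2 + 2*p - 3) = (p - 3)*(p + 3)*(p - 1)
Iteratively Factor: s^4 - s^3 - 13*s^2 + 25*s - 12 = (s - 3)*(s^3 + 2*s^2 - 7*s + 4) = (s - 3)*(s - 1)*(s^2 + 3*s - 4) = (s - 3)*(s - 1)*(s + 4)*(s - 1)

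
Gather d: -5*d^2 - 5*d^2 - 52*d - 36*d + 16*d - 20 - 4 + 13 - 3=-10*d^2 - 72*d - 14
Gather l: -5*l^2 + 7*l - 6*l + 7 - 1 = -5*l^2 + l + 6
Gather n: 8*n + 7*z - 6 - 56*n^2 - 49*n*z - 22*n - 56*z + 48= -56*n^2 + n*(-49*z - 14) - 49*z + 42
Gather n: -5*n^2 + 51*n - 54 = -5*n^2 + 51*n - 54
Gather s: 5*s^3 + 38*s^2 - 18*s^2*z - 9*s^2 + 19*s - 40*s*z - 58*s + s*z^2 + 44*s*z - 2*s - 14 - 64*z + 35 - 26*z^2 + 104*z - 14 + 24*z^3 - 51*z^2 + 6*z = 5*s^3 + s^2*(29 - 18*z) + s*(z^2 + 4*z - 41) + 24*z^3 - 77*z^2 + 46*z + 7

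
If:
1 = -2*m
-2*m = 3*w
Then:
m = -1/2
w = 1/3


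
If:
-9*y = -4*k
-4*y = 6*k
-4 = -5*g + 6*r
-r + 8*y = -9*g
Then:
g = -4/49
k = 0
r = -36/49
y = 0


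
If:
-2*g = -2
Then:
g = 1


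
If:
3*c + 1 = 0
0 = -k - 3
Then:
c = -1/3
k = -3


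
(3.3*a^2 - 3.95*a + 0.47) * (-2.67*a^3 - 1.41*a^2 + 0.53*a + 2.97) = -8.811*a^5 + 5.8935*a^4 + 6.0636*a^3 + 7.0448*a^2 - 11.4824*a + 1.3959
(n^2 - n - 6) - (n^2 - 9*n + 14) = 8*n - 20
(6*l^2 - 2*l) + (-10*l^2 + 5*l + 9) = -4*l^2 + 3*l + 9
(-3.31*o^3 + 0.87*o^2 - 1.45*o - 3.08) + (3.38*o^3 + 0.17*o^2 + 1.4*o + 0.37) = 0.0699999999999998*o^3 + 1.04*o^2 - 0.05*o - 2.71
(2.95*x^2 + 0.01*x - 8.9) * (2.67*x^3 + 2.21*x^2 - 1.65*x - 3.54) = 7.8765*x^5 + 6.5462*x^4 - 28.6084*x^3 - 30.1285*x^2 + 14.6496*x + 31.506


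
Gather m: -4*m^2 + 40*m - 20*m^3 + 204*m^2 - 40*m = -20*m^3 + 200*m^2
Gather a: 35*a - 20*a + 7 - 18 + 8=15*a - 3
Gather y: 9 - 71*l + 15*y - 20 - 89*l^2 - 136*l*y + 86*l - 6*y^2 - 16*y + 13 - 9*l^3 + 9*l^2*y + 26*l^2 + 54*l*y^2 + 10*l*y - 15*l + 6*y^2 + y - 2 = -9*l^3 - 63*l^2 + 54*l*y^2 + y*(9*l^2 - 126*l)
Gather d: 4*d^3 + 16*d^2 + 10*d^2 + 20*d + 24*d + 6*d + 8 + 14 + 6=4*d^3 + 26*d^2 + 50*d + 28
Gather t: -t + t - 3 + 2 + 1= 0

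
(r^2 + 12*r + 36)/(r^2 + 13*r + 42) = (r + 6)/(r + 7)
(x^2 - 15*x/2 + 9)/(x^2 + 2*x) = (x^2 - 15*x/2 + 9)/(x*(x + 2))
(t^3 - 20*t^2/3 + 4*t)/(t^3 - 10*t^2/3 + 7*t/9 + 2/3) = 3*t*(t - 6)/(3*t^2 - 8*t - 3)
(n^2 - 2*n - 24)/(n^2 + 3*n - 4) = (n - 6)/(n - 1)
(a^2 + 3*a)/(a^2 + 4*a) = (a + 3)/(a + 4)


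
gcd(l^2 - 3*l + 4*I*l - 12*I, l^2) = 1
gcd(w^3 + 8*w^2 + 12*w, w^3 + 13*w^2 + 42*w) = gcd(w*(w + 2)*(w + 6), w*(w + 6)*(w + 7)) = w^2 + 6*w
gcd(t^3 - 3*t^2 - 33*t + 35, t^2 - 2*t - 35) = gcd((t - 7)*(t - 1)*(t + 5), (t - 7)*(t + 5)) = t^2 - 2*t - 35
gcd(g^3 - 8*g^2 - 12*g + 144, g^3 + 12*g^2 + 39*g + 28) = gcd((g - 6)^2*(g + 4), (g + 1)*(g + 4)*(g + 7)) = g + 4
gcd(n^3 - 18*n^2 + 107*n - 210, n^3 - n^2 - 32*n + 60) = n - 5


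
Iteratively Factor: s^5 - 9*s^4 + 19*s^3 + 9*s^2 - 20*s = (s)*(s^4 - 9*s^3 + 19*s^2 + 9*s - 20) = s*(s - 4)*(s^3 - 5*s^2 - s + 5) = s*(s - 4)*(s + 1)*(s^2 - 6*s + 5) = s*(s - 5)*(s - 4)*(s + 1)*(s - 1)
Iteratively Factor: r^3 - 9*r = (r - 3)*(r^2 + 3*r) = (r - 3)*(r + 3)*(r)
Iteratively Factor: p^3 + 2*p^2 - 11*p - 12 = (p + 1)*(p^2 + p - 12) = (p + 1)*(p + 4)*(p - 3)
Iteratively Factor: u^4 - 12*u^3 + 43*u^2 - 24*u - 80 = (u - 4)*(u^3 - 8*u^2 + 11*u + 20) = (u - 4)^2*(u^2 - 4*u - 5) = (u - 5)*(u - 4)^2*(u + 1)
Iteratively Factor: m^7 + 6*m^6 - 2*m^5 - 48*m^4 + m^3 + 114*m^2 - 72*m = (m)*(m^6 + 6*m^5 - 2*m^4 - 48*m^3 + m^2 + 114*m - 72) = m*(m - 1)*(m^5 + 7*m^4 + 5*m^3 - 43*m^2 - 42*m + 72) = m*(m - 1)^2*(m^4 + 8*m^3 + 13*m^2 - 30*m - 72) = m*(m - 1)^2*(m + 3)*(m^3 + 5*m^2 - 2*m - 24) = m*(m - 1)^2*(m + 3)^2*(m^2 + 2*m - 8) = m*(m - 2)*(m - 1)^2*(m + 3)^2*(m + 4)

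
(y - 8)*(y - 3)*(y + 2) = y^3 - 9*y^2 + 2*y + 48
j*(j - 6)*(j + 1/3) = j^3 - 17*j^2/3 - 2*j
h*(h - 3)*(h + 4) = h^3 + h^2 - 12*h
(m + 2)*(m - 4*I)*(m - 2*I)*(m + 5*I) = m^4 + 2*m^3 - I*m^3 + 22*m^2 - 2*I*m^2 + 44*m - 40*I*m - 80*I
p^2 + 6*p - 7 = (p - 1)*(p + 7)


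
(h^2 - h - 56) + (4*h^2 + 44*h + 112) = 5*h^2 + 43*h + 56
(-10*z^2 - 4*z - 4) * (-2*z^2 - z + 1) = 20*z^4 + 18*z^3 + 2*z^2 - 4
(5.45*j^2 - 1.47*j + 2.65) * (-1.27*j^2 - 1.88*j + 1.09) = -6.9215*j^4 - 8.3791*j^3 + 5.3386*j^2 - 6.5843*j + 2.8885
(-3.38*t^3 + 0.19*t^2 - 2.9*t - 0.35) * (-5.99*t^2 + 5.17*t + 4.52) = 20.2462*t^5 - 18.6127*t^4 + 3.0757*t^3 - 12.0377*t^2 - 14.9175*t - 1.582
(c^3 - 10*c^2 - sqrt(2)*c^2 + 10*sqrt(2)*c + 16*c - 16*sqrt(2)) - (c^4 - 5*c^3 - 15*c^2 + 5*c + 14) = -c^4 + 6*c^3 - sqrt(2)*c^2 + 5*c^2 + 11*c + 10*sqrt(2)*c - 16*sqrt(2) - 14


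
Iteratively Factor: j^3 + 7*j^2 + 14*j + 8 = (j + 2)*(j^2 + 5*j + 4) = (j + 1)*(j + 2)*(j + 4)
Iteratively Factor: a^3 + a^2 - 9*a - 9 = (a + 1)*(a^2 - 9) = (a + 1)*(a + 3)*(a - 3)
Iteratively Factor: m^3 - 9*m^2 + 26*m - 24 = (m - 2)*(m^2 - 7*m + 12) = (m - 4)*(m - 2)*(m - 3)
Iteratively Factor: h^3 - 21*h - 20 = (h + 4)*(h^2 - 4*h - 5) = (h - 5)*(h + 4)*(h + 1)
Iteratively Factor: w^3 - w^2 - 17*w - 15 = (w + 1)*(w^2 - 2*w - 15) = (w + 1)*(w + 3)*(w - 5)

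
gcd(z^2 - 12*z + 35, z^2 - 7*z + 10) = z - 5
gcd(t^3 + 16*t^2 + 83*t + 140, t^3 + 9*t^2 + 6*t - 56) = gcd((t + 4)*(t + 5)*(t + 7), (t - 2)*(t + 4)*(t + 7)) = t^2 + 11*t + 28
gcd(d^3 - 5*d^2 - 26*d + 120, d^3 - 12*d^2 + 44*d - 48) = d^2 - 10*d + 24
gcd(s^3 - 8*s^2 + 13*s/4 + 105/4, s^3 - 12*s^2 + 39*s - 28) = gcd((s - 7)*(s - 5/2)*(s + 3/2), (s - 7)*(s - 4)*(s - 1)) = s - 7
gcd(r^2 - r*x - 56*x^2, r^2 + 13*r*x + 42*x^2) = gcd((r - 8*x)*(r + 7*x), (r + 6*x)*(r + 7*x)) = r + 7*x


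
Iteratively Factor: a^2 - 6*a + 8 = (a - 2)*(a - 4)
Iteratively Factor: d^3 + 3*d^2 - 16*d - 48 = (d - 4)*(d^2 + 7*d + 12) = (d - 4)*(d + 4)*(d + 3)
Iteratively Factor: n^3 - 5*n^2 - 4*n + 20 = (n + 2)*(n^2 - 7*n + 10) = (n - 5)*(n + 2)*(n - 2)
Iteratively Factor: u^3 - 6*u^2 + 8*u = (u)*(u^2 - 6*u + 8) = u*(u - 4)*(u - 2)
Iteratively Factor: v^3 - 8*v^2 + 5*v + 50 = (v - 5)*(v^2 - 3*v - 10) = (v - 5)*(v + 2)*(v - 5)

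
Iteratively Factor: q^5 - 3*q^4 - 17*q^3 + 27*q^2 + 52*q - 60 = (q + 2)*(q^4 - 5*q^3 - 7*q^2 + 41*q - 30) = (q + 2)*(q + 3)*(q^3 - 8*q^2 + 17*q - 10) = (q - 2)*(q + 2)*(q + 3)*(q^2 - 6*q + 5) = (q - 5)*(q - 2)*(q + 2)*(q + 3)*(q - 1)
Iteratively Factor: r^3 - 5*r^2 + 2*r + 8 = (r + 1)*(r^2 - 6*r + 8) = (r - 4)*(r + 1)*(r - 2)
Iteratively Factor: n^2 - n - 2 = (n + 1)*(n - 2)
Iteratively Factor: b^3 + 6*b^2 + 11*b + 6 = (b + 3)*(b^2 + 3*b + 2) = (b + 1)*(b + 3)*(b + 2)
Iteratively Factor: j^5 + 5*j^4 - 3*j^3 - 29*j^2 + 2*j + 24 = (j + 1)*(j^4 + 4*j^3 - 7*j^2 - 22*j + 24) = (j + 1)*(j + 4)*(j^3 - 7*j + 6) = (j + 1)*(j + 3)*(j + 4)*(j^2 - 3*j + 2) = (j - 1)*(j + 1)*(j + 3)*(j + 4)*(j - 2)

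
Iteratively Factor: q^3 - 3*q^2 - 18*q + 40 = (q + 4)*(q^2 - 7*q + 10) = (q - 5)*(q + 4)*(q - 2)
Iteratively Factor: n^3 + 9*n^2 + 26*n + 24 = (n + 4)*(n^2 + 5*n + 6) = (n + 2)*(n + 4)*(n + 3)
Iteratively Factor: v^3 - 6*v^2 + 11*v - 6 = (v - 3)*(v^2 - 3*v + 2) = (v - 3)*(v - 1)*(v - 2)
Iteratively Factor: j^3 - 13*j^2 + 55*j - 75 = (j - 3)*(j^2 - 10*j + 25) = (j - 5)*(j - 3)*(j - 5)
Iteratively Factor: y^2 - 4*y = (y - 4)*(y)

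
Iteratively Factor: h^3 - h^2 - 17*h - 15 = (h - 5)*(h^2 + 4*h + 3) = (h - 5)*(h + 1)*(h + 3)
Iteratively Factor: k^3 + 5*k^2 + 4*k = (k)*(k^2 + 5*k + 4) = k*(k + 4)*(k + 1)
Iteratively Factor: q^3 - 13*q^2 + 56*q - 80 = (q - 5)*(q^2 - 8*q + 16) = (q - 5)*(q - 4)*(q - 4)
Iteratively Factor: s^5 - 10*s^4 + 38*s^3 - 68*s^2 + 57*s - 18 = (s - 1)*(s^4 - 9*s^3 + 29*s^2 - 39*s + 18) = (s - 1)^2*(s^3 - 8*s^2 + 21*s - 18) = (s - 3)*(s - 1)^2*(s^2 - 5*s + 6) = (s - 3)^2*(s - 1)^2*(s - 2)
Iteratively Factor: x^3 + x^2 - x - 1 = (x - 1)*(x^2 + 2*x + 1) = (x - 1)*(x + 1)*(x + 1)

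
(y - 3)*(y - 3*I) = y^2 - 3*y - 3*I*y + 9*I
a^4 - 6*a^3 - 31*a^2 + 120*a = a*(a - 8)*(a - 3)*(a + 5)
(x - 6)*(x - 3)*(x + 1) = x^3 - 8*x^2 + 9*x + 18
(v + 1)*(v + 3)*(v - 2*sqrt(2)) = v^3 - 2*sqrt(2)*v^2 + 4*v^2 - 8*sqrt(2)*v + 3*v - 6*sqrt(2)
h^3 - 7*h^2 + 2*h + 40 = (h - 5)*(h - 4)*(h + 2)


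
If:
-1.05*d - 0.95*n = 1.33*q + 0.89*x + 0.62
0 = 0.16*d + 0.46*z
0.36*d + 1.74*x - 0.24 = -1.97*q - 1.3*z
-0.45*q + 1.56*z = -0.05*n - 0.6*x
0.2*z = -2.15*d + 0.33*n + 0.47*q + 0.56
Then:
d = 0.12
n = -0.91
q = -0.02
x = 0.17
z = -0.04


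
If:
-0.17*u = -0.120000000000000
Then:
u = 0.71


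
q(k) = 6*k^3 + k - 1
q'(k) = 18*k^2 + 1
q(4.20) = 447.73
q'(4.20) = 318.52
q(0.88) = 3.97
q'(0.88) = 14.94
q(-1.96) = -48.14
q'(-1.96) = 70.15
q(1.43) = 17.98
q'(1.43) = 37.81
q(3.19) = 196.96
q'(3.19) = 184.17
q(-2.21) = -67.97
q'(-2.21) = 88.91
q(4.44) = 528.61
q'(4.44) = 355.84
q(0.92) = 4.59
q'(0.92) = 16.24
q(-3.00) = -166.00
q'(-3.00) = 163.00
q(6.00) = 1301.00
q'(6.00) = 649.00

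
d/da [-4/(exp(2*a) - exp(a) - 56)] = (8*exp(a) - 4)*exp(a)/(-exp(2*a) + exp(a) + 56)^2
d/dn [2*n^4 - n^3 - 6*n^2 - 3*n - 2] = 8*n^3 - 3*n^2 - 12*n - 3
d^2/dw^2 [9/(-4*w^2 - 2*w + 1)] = 72*(4*w^2 + 2*w - (4*w + 1)^2 - 1)/(4*w^2 + 2*w - 1)^3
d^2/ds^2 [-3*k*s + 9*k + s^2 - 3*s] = 2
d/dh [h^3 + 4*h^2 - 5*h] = 3*h^2 + 8*h - 5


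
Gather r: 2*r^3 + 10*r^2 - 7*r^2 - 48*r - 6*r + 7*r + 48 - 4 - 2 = 2*r^3 + 3*r^2 - 47*r + 42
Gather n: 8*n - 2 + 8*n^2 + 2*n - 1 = 8*n^2 + 10*n - 3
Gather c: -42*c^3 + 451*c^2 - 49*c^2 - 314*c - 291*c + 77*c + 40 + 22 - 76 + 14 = -42*c^3 + 402*c^2 - 528*c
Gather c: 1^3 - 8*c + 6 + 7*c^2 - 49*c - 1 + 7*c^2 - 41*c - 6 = 14*c^2 - 98*c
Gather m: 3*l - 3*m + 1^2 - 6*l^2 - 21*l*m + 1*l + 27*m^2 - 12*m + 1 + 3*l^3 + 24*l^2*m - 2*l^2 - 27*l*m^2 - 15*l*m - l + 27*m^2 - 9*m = 3*l^3 - 8*l^2 + 3*l + m^2*(54 - 27*l) + m*(24*l^2 - 36*l - 24) + 2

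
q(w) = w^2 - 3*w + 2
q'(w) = 2*w - 3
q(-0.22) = 2.71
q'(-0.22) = -3.44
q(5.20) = 13.44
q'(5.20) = 7.40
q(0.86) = 0.16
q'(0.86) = -1.28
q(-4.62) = 37.20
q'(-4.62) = -12.24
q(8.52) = 49.03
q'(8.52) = 14.04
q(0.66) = 0.46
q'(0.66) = -1.68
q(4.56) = 9.11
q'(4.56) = 6.12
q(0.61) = 0.54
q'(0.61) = -1.78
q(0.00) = 2.00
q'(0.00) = -3.00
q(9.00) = 56.00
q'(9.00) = 15.00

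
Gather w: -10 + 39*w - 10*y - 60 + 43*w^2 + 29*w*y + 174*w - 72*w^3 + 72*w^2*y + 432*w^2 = -72*w^3 + w^2*(72*y + 475) + w*(29*y + 213) - 10*y - 70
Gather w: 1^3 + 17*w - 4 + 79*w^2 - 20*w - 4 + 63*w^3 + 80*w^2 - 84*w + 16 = 63*w^3 + 159*w^2 - 87*w + 9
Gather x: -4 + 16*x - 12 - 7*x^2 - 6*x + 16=-7*x^2 + 10*x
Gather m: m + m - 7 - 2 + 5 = 2*m - 4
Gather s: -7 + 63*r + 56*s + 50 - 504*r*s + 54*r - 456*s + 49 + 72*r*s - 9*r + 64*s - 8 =108*r + s*(-432*r - 336) + 84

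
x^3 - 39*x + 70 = (x - 5)*(x - 2)*(x + 7)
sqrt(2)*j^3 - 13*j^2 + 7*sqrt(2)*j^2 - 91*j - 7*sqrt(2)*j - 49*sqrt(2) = (j + 7)*(j - 7*sqrt(2))*(sqrt(2)*j + 1)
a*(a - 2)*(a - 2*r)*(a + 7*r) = a^4 + 5*a^3*r - 2*a^3 - 14*a^2*r^2 - 10*a^2*r + 28*a*r^2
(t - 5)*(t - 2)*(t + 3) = t^3 - 4*t^2 - 11*t + 30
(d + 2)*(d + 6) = d^2 + 8*d + 12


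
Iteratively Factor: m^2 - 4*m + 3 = (m - 1)*(m - 3)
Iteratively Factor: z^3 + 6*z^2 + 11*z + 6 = (z + 3)*(z^2 + 3*z + 2) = (z + 2)*(z + 3)*(z + 1)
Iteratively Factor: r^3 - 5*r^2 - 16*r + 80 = (r - 5)*(r^2 - 16) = (r - 5)*(r + 4)*(r - 4)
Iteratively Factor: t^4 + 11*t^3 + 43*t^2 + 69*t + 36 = (t + 3)*(t^3 + 8*t^2 + 19*t + 12) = (t + 3)^2*(t^2 + 5*t + 4) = (t + 3)^2*(t + 4)*(t + 1)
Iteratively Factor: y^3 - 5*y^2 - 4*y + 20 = (y - 5)*(y^2 - 4) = (y - 5)*(y - 2)*(y + 2)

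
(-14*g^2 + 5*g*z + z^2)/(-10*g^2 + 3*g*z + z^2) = (7*g + z)/(5*g + z)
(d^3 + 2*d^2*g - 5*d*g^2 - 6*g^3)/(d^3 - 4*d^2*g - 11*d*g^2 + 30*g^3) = (d + g)/(d - 5*g)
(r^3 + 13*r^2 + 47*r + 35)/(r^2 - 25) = (r^2 + 8*r + 7)/(r - 5)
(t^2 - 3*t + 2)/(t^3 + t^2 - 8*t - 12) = (t^2 - 3*t + 2)/(t^3 + t^2 - 8*t - 12)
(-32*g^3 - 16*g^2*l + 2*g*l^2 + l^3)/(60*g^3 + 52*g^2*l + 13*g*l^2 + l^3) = (-16*g^2 + l^2)/(30*g^2 + 11*g*l + l^2)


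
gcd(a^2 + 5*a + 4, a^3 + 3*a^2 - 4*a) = a + 4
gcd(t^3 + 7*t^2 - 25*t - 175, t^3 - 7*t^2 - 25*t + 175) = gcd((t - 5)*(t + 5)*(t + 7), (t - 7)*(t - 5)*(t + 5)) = t^2 - 25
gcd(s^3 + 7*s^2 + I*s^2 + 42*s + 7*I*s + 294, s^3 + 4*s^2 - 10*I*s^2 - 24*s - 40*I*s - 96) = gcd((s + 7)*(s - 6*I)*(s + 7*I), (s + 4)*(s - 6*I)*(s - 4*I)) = s - 6*I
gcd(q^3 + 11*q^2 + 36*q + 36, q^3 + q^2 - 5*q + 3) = q + 3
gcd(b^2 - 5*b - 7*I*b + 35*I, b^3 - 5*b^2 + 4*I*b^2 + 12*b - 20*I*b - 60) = b - 5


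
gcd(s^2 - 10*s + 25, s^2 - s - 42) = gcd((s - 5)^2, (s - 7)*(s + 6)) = 1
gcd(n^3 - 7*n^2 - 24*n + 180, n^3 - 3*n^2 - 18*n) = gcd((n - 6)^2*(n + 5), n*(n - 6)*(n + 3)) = n - 6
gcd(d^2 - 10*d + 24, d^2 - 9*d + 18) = d - 6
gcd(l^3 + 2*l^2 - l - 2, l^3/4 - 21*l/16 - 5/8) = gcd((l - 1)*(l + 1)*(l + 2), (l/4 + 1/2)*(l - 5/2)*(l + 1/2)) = l + 2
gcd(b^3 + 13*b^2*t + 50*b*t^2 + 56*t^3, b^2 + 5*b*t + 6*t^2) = b + 2*t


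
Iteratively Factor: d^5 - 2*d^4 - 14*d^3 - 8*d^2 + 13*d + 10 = (d - 5)*(d^4 + 3*d^3 + d^2 - 3*d - 2) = (d - 5)*(d + 1)*(d^3 + 2*d^2 - d - 2) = (d - 5)*(d + 1)^2*(d^2 + d - 2) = (d - 5)*(d - 1)*(d + 1)^2*(d + 2)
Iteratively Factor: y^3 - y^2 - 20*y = (y - 5)*(y^2 + 4*y) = y*(y - 5)*(y + 4)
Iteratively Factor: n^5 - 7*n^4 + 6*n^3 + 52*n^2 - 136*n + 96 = (n - 2)*(n^4 - 5*n^3 - 4*n^2 + 44*n - 48) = (n - 2)^2*(n^3 - 3*n^2 - 10*n + 24) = (n - 2)^3*(n^2 - n - 12) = (n - 2)^3*(n + 3)*(n - 4)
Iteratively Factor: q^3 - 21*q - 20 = (q + 1)*(q^2 - q - 20) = (q + 1)*(q + 4)*(q - 5)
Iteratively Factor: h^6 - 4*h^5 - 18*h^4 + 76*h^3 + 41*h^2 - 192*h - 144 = (h + 1)*(h^5 - 5*h^4 - 13*h^3 + 89*h^2 - 48*h - 144) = (h + 1)*(h + 4)*(h^4 - 9*h^3 + 23*h^2 - 3*h - 36) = (h + 1)^2*(h + 4)*(h^3 - 10*h^2 + 33*h - 36) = (h - 3)*(h + 1)^2*(h + 4)*(h^2 - 7*h + 12) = (h - 3)^2*(h + 1)^2*(h + 4)*(h - 4)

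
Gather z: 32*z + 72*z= 104*z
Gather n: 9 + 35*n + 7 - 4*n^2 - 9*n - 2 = -4*n^2 + 26*n + 14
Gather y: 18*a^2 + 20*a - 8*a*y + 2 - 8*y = 18*a^2 + 20*a + y*(-8*a - 8) + 2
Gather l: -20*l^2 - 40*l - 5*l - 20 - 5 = -20*l^2 - 45*l - 25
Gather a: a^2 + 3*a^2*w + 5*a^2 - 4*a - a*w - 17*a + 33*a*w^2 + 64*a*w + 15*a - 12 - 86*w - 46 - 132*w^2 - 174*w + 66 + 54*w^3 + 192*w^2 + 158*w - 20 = a^2*(3*w + 6) + a*(33*w^2 + 63*w - 6) + 54*w^3 + 60*w^2 - 102*w - 12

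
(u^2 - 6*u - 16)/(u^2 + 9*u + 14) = (u - 8)/(u + 7)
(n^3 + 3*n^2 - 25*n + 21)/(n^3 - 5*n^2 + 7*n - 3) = (n + 7)/(n - 1)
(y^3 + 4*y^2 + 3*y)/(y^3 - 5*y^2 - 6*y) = (y + 3)/(y - 6)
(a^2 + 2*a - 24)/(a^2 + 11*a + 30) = (a - 4)/(a + 5)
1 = 1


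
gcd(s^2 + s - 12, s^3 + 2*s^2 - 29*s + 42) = s - 3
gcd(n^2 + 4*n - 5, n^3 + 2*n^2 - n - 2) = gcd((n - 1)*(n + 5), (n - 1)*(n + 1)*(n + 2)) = n - 1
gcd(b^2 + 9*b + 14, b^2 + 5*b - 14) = b + 7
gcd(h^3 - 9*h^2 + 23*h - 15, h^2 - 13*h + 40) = h - 5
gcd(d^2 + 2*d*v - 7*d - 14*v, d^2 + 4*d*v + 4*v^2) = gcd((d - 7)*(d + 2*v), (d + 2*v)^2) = d + 2*v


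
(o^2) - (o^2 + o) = -o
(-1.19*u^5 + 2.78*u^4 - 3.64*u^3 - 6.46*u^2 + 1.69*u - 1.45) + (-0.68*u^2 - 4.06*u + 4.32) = -1.19*u^5 + 2.78*u^4 - 3.64*u^3 - 7.14*u^2 - 2.37*u + 2.87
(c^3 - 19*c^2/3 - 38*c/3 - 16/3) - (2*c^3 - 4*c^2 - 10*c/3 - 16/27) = -c^3 - 7*c^2/3 - 28*c/3 - 128/27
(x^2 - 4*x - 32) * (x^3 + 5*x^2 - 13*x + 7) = x^5 + x^4 - 65*x^3 - 101*x^2 + 388*x - 224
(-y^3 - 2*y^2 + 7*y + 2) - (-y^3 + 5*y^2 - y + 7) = -7*y^2 + 8*y - 5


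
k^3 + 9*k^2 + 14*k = k*(k + 2)*(k + 7)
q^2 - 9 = (q - 3)*(q + 3)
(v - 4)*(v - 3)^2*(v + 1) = v^4 - 9*v^3 + 23*v^2 - 3*v - 36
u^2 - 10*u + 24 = (u - 6)*(u - 4)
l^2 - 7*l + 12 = (l - 4)*(l - 3)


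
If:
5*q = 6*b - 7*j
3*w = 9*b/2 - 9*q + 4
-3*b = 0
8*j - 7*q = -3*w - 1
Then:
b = 0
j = -25/152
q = 35/152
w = 293/456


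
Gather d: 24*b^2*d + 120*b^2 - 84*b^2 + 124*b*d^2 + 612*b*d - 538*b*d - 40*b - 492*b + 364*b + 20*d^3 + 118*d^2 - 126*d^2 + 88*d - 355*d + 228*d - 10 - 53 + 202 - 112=36*b^2 - 168*b + 20*d^3 + d^2*(124*b - 8) + d*(24*b^2 + 74*b - 39) + 27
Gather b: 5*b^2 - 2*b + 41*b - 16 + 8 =5*b^2 + 39*b - 8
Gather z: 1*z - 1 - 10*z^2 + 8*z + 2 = -10*z^2 + 9*z + 1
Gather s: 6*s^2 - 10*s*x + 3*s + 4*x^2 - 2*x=6*s^2 + s*(3 - 10*x) + 4*x^2 - 2*x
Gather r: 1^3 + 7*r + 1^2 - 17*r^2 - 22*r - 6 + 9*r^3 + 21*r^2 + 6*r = 9*r^3 + 4*r^2 - 9*r - 4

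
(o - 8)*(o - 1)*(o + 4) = o^3 - 5*o^2 - 28*o + 32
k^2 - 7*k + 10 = (k - 5)*(k - 2)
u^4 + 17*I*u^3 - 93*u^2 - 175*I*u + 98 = (u + I)*(u + 2*I)*(u + 7*I)^2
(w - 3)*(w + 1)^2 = w^3 - w^2 - 5*w - 3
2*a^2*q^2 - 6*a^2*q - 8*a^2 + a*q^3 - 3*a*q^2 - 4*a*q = (2*a + q)*(q - 4)*(a*q + a)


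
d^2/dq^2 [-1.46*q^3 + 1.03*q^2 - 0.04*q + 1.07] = 2.06 - 8.76*q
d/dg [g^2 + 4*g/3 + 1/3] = 2*g + 4/3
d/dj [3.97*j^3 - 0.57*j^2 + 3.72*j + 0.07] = 11.91*j^2 - 1.14*j + 3.72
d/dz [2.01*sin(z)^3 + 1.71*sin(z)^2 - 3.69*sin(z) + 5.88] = (6.03*sin(z)^2 + 3.42*sin(z) - 3.69)*cos(z)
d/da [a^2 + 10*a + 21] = 2*a + 10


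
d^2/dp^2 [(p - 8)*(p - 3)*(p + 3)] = 6*p - 16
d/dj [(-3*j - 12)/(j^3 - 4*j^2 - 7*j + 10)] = 6*(j^3 + 4*j^2 - 16*j - 19)/(j^6 - 8*j^5 + 2*j^4 + 76*j^3 - 31*j^2 - 140*j + 100)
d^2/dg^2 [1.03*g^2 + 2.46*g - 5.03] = 2.06000000000000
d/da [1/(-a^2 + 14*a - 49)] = 2*(a - 7)/(a^2 - 14*a + 49)^2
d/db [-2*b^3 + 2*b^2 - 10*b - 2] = -6*b^2 + 4*b - 10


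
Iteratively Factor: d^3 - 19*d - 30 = (d - 5)*(d^2 + 5*d + 6) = (d - 5)*(d + 2)*(d + 3)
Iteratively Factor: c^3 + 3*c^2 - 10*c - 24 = (c + 4)*(c^2 - c - 6) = (c - 3)*(c + 4)*(c + 2)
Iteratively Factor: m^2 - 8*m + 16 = (m - 4)*(m - 4)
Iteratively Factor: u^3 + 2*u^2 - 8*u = (u)*(u^2 + 2*u - 8) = u*(u + 4)*(u - 2)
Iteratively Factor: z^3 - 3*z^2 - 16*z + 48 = (z + 4)*(z^2 - 7*z + 12) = (z - 3)*(z + 4)*(z - 4)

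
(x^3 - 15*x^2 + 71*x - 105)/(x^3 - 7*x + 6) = (x^3 - 15*x^2 + 71*x - 105)/(x^3 - 7*x + 6)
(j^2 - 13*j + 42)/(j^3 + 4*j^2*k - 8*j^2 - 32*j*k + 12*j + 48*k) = (j - 7)/(j^2 + 4*j*k - 2*j - 8*k)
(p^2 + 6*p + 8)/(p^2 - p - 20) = (p + 2)/(p - 5)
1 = 1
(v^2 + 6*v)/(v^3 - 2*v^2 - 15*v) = (v + 6)/(v^2 - 2*v - 15)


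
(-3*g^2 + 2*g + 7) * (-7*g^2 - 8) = 21*g^4 - 14*g^3 - 25*g^2 - 16*g - 56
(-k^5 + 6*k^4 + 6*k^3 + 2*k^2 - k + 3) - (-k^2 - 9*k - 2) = -k^5 + 6*k^4 + 6*k^3 + 3*k^2 + 8*k + 5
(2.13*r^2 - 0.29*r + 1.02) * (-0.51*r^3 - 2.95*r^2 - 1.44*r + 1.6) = -1.0863*r^5 - 6.1356*r^4 - 2.7319*r^3 + 0.8166*r^2 - 1.9328*r + 1.632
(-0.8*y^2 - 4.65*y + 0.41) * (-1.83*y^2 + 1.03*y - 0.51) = 1.464*y^4 + 7.6855*y^3 - 5.1318*y^2 + 2.7938*y - 0.2091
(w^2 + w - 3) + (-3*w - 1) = w^2 - 2*w - 4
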